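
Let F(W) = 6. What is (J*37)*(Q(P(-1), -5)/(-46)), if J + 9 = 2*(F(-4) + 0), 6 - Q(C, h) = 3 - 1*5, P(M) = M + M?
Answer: -444/23 ≈ -19.304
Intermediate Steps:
P(M) = 2*M
Q(C, h) = 8 (Q(C, h) = 6 - (3 - 1*5) = 6 - (3 - 5) = 6 - 1*(-2) = 6 + 2 = 8)
J = 3 (J = -9 + 2*(6 + 0) = -9 + 2*6 = -9 + 12 = 3)
(J*37)*(Q(P(-1), -5)/(-46)) = (3*37)*(8/(-46)) = 111*(8*(-1/46)) = 111*(-4/23) = -444/23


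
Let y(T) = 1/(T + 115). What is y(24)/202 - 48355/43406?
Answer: -339417071/304688417 ≈ -1.1140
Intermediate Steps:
y(T) = 1/(115 + T)
y(24)/202 - 48355/43406 = 1/((115 + 24)*202) - 48355/43406 = (1/202)/139 - 48355*1/43406 = (1/139)*(1/202) - 48355/43406 = 1/28078 - 48355/43406 = -339417071/304688417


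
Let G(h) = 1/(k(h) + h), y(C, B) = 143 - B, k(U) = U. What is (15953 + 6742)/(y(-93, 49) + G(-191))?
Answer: 2889830/11969 ≈ 241.44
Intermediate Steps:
G(h) = 1/(2*h) (G(h) = 1/(h + h) = 1/(2*h))
(15953 + 6742)/(y(-93, 49) + G(-191)) = (15953 + 6742)/((143 - 1*49) + (½)/(-191)) = 22695/((143 - 49) + (½)*(-1/191)) = 22695/(94 - 1/382) = 22695/(35907/382) = 22695*(382/35907) = 2889830/11969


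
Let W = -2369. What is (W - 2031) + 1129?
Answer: -3271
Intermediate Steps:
(W - 2031) + 1129 = (-2369 - 2031) + 1129 = -4400 + 1129 = -3271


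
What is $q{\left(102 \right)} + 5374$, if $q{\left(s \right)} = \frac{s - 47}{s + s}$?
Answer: $\frac{1096351}{204} \approx 5374.3$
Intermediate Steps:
$q{\left(s \right)} = \frac{-47 + s}{2 s}$
$q{\left(102 \right)} + 5374 = \frac{-47 + 102}{2 \cdot 102} + 5374 = \frac{1}{2} \cdot \frac{1}{102} \cdot 55 + 5374 = \frac{55}{204} + 5374 = \frac{1096351}{204}$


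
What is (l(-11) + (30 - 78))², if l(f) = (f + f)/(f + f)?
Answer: 2209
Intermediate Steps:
l(f) = 1 (l(f) = (2*f)/((2*f)) = (2*f)*(1/(2*f)) = 1)
(l(-11) + (30 - 78))² = (1 + (30 - 78))² = (1 - 48)² = (-47)² = 2209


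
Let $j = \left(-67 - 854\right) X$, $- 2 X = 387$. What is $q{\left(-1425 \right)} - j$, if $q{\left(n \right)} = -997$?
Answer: $- \frac{358421}{2} \approx -1.7921 \cdot 10^{5}$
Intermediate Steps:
$X = - \frac{387}{2}$ ($X = \left(- \frac{1}{2}\right) 387 = - \frac{387}{2} \approx -193.5$)
$j = \frac{356427}{2}$ ($j = \left(-67 - 854\right) \left(- \frac{387}{2}\right) = \left(-921\right) \left(- \frac{387}{2}\right) = \frac{356427}{2} \approx 1.7821 \cdot 10^{5}$)
$q{\left(-1425 \right)} - j = -997 - \frac{356427}{2} = - \frac{358421}{2}$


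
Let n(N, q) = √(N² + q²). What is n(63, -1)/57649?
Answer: √3970/57649 ≈ 0.0010930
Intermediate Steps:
n(63, -1)/57649 = √(63² + (-1)²)/57649 = √(3969 + 1)*(1/57649) = √3970*(1/57649) = √3970/57649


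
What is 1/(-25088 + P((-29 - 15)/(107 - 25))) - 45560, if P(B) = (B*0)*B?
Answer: -1143009281/25088 ≈ -45560.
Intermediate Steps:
P(B) = 0 (P(B) = 0*B = 0)
1/(-25088 + P((-29 - 15)/(107 - 25))) - 45560 = 1/(-25088 + 0) - 45560 = 1/(-25088) - 45560 = -1/25088 - 45560 = -1143009281/25088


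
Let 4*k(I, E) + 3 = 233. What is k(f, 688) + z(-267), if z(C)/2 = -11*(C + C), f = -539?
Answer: 23611/2 ≈ 11806.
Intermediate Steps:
k(I, E) = 115/2 (k(I, E) = -¾ + (¼)*233 = -¾ + 233/4 = 115/2)
z(C) = -44*C (z(C) = 2*(-11*(C + C)) = 2*(-22*C) = -44*C)
k(f, 688) + z(-267) = 115/2 - 44*(-267) = 115/2 + 11748 = 23611/2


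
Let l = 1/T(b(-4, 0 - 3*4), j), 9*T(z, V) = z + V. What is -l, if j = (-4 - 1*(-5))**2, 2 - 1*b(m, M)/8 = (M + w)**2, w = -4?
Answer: 3/677 ≈ 0.0044313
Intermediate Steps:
b(m, M) = 16 - 8*(-4 + M)**2 (b(m, M) = 16 - 8*(M - 4)**2 = 16 - 8*(-4 + M)**2)
j = 1 (j = (-4 + 5)**2 = 1**2 = 1)
T(z, V) = V/9 + z/9 (T(z, V) = (z + V)/9 = (V + z)/9 = V/9 + z/9)
l = -3/677 (l = 1/((1/9)*1 + (16 - 8*(-4 + (0 - 3*4))**2)/9) = 1/(1/9 + (16 - 8*(-4 + (0 - 12))**2)/9) = 1/(1/9 + (16 - 8*(-4 - 12)**2)/9) = 1/(1/9 + (16 - 8*(-16)**2)/9) = 1/(1/9 + (16 - 8*256)/9) = 1/(1/9 + (16 - 2048)/9) = 1/(1/9 + (1/9)*(-2032)) = 1/(1/9 - 2032/9) = 1/(-677/3) = -3/677 ≈ -0.0044313)
-l = -1*(-3/677) = 3/677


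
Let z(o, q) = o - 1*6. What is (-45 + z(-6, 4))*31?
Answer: -1767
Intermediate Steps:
z(o, q) = -6 + o (z(o, q) = o - 6 = -6 + o)
(-45 + z(-6, 4))*31 = (-45 + (-6 - 6))*31 = (-45 - 12)*31 = -57*31 = -1767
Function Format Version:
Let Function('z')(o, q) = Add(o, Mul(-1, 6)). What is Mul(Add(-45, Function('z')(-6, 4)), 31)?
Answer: -1767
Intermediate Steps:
Function('z')(o, q) = Add(-6, o) (Function('z')(o, q) = Add(o, -6) = Add(-6, o))
Mul(Add(-45, Function('z')(-6, 4)), 31) = Mul(Add(-45, Add(-6, -6)), 31) = Mul(Add(-45, -12), 31) = Mul(-57, 31) = -1767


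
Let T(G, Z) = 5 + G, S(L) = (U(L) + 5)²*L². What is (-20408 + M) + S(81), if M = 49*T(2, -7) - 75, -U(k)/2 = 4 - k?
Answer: 165848501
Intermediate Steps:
U(k) = -8 + 2*k (U(k) = -2*(4 - k) = -8 + 2*k)
S(L) = L²*(-3 + 2*L)² (S(L) = ((-8 + 2*L) + 5)²*L² = (-3 + 2*L)²*L² = L²*(-3 + 2*L)²)
M = 268 (M = 49*(5 + 2) - 75 = 49*7 - 75 = 343 - 75 = 268)
(-20408 + M) + S(81) = (-20408 + 268) + 81²*(-3 + 2*81)² = -20140 + 6561*(-3 + 162)² = -20140 + 6561*159² = -20140 + 6561*25281 = -20140 + 165868641 = 165848501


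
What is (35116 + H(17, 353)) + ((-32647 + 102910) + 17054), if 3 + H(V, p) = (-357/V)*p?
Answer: 115017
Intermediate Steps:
H(V, p) = -3 - 357*p/V (H(V, p) = -3 + (-357/V)*p = -3 - 357*p/V)
(35116 + H(17, 353)) + ((-32647 + 102910) + 17054) = (35116 + (-3 - 357*353/17)) + ((-32647 + 102910) + 17054) = (35116 + (-3 - 357*353*1/17)) + (70263 + 17054) = (35116 + (-3 - 7413)) + 87317 = (35116 - 7416) + 87317 = 27700 + 87317 = 115017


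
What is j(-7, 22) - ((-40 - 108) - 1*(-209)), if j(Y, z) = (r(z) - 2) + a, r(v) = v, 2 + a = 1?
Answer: -42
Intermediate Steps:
a = -1 (a = -2 + 1 = -1)
j(Y, z) = -3 + z (j(Y, z) = (z - 2) - 1 = (-2 + z) - 1 = -3 + z)
j(-7, 22) - ((-40 - 108) - 1*(-209)) = (-3 + 22) - ((-40 - 108) - 1*(-209)) = 19 - (-148 + 209) = 19 - 1*61 = 19 - 61 = -42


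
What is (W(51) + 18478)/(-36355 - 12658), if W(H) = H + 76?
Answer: -18605/49013 ≈ -0.37959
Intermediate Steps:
W(H) = 76 + H
(W(51) + 18478)/(-36355 - 12658) = ((76 + 51) + 18478)/(-36355 - 12658) = (127 + 18478)/(-49013) = 18605*(-1/49013) = -18605/49013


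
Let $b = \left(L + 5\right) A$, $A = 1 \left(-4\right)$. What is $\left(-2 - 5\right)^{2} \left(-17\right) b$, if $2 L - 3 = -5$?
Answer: $13328$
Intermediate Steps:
$L = -1$ ($L = \frac{3}{2} + \frac{1}{2} \left(-5\right) = \frac{3}{2} - \frac{5}{2} = -1$)
$A = -4$
$b = -16$ ($b = \left(-1 + 5\right) \left(-4\right) = 4 \left(-4\right) = -16$)
$\left(-2 - 5\right)^{2} \left(-17\right) b = \left(-2 - 5\right)^{2} \left(-17\right) \left(-16\right) = \left(-7\right)^{2} \left(-17\right) \left(-16\right) = 49 \left(-17\right) \left(-16\right) = \left(-833\right) \left(-16\right) = 13328$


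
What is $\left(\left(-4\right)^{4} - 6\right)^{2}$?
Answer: $62500$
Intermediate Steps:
$\left(\left(-4\right)^{4} - 6\right)^{2} = \left(256 - 6\right)^{2} = 250^{2} = 62500$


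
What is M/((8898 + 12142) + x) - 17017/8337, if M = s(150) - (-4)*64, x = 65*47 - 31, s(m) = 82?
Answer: -29048513/14330112 ≈ -2.0271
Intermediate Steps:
x = 3024 (x = 3055 - 31 = 3024)
M = 338 (M = 82 - (-4)*64 = 82 - 1*(-256) = 82 + 256 = 338)
M/((8898 + 12142) + x) - 17017/8337 = 338/((8898 + 12142) + 3024) - 17017/8337 = 338/(21040 + 3024) - 17017*1/8337 = 338/24064 - 2431/1191 = 338*(1/24064) - 2431/1191 = 169/12032 - 2431/1191 = -29048513/14330112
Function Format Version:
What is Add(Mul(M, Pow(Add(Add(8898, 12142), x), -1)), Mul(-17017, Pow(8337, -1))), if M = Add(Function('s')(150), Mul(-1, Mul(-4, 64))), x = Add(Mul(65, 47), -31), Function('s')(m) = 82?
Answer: Rational(-29048513, 14330112) ≈ -2.0271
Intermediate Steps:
x = 3024 (x = Add(3055, -31) = 3024)
M = 338 (M = Add(82, Mul(-1, Mul(-4, 64))) = Add(82, Mul(-1, -256)) = Add(82, 256) = 338)
Add(Mul(M, Pow(Add(Add(8898, 12142), x), -1)), Mul(-17017, Pow(8337, -1))) = Add(Mul(338, Pow(Add(Add(8898, 12142), 3024), -1)), Mul(-17017, Pow(8337, -1))) = Add(Mul(338, Pow(Add(21040, 3024), -1)), Mul(-17017, Rational(1, 8337))) = Add(Mul(338, Pow(24064, -1)), Rational(-2431, 1191)) = Add(Mul(338, Rational(1, 24064)), Rational(-2431, 1191)) = Add(Rational(169, 12032), Rational(-2431, 1191)) = Rational(-29048513, 14330112)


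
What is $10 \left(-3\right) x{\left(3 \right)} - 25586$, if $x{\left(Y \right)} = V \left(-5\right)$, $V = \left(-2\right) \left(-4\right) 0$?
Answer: $-25586$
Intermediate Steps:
$V = 0$ ($V = 8 \cdot 0 = 0$)
$x{\left(Y \right)} = 0$ ($x{\left(Y \right)} = 0 \left(-5\right) = 0$)
$10 \left(-3\right) x{\left(3 \right)} - 25586 = 10 \left(-3\right) 0 - 25586 = \left(-30\right) 0 - 25586 = 0 - 25586 = -25586$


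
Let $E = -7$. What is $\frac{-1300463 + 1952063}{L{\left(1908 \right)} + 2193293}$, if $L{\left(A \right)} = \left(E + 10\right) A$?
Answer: $\frac{651600}{2199017} \approx 0.29631$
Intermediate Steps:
$L{\left(A \right)} = 3 A$ ($L{\left(A \right)} = \left(-7 + 10\right) A = 3 A$)
$\frac{-1300463 + 1952063}{L{\left(1908 \right)} + 2193293} = \frac{-1300463 + 1952063}{3 \cdot 1908 + 2193293} = \frac{651600}{5724 + 2193293} = \frac{651600}{2199017}$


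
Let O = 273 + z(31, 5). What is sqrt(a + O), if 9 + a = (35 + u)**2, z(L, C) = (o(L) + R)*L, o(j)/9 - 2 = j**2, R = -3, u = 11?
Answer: 2*sqrt(67741) ≈ 520.54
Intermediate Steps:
o(j) = 18 + 9*j**2
z(L, C) = L*(15 + 9*L**2) (z(L, C) = ((18 + 9*L**2) - 3)*L = (15 + 9*L**2)*L = L*(15 + 9*L**2))
O = 268857 (O = 273 + (9*31**3 + 15*31) = 273 + (9*29791 + 465) = 273 + (268119 + 465) = 273 + 268584 = 268857)
a = 2107 (a = -9 + (35 + 11)**2 = -9 + 46**2 = -9 + 2116 = 2107)
sqrt(a + O) = sqrt(2107 + 268857) = sqrt(270964) = 2*sqrt(67741)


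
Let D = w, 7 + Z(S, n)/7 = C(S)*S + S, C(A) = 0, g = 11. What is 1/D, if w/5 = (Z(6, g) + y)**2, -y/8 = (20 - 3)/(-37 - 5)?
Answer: 441/31205 ≈ 0.014132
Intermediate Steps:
y = 68/21 (y = -8*(20 - 3)/(-37 - 5) = -136/(-42) = -136*(-1)/42 = -8*(-17/42) = 68/21 ≈ 3.2381)
Z(S, n) = -49 + 7*S (Z(S, n) = -49 + 7*(0*S + S) = -49 + 7*(0 + S) = -49 + 7*S)
w = 31205/441 (w = 5*((-49 + 7*6) + 68/21)**2 = 5*((-49 + 42) + 68/21)**2 = 5*(-7 + 68/21)**2 = 5*(-79/21)**2 = 5*(6241/441) = 31205/441 ≈ 70.760)
D = 31205/441 ≈ 70.760
1/D = 1/(31205/441) = 441/31205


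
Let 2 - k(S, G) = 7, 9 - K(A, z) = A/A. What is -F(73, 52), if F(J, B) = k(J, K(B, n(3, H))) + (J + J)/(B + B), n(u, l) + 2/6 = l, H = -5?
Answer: 187/52 ≈ 3.5962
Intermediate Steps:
n(u, l) = -⅓ + l
K(A, z) = 8 (K(A, z) = 9 - A/A = 9 - 1*1 = 9 - 1 = 8)
k(S, G) = -5 (k(S, G) = 2 - 1*7 = 2 - 7 = -5)
F(J, B) = -5 + J/B (F(J, B) = -5 + (J + J)/(B + B) = -5 + (2*J)/((2*B)) = -5 + (2*J)*(1/(2*B)) = -5 + J/B)
-F(73, 52) = -(-5 + 73/52) = -1*(-187/52) = 187/52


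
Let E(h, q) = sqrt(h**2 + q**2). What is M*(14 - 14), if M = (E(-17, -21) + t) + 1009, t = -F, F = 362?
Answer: 0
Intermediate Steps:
t = -362 (t = -1*362 = -362)
M = 647 + sqrt(730) (M = (sqrt((-17)**2 + (-21)**2) - 362) + 1009 = (sqrt(289 + 441) - 362) + 1009 = (sqrt(730) - 362) + 1009 = (-362 + sqrt(730)) + 1009 = 647 + sqrt(730) ≈ 674.02)
M*(14 - 14) = (647 + sqrt(730))*(14 - 14) = (647 + sqrt(730))*0 = 0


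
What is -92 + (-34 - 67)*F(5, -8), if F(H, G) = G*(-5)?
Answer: -4132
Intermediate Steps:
F(H, G) = -5*G
-92 + (-34 - 67)*F(5, -8) = -92 + (-34 - 67)*(-5*(-8)) = -92 - 101*40 = -92 - 4040 = -4132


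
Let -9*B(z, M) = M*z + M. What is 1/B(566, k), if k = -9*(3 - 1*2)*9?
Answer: 1/5103 ≈ 0.00019596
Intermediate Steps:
k = -81 (k = -9*(3 - 2)*9 = -9*1*9 = -9*9 = -81)
B(z, M) = -M/9 - M*z/9 (B(z, M) = -(M*z + M)/9 = -(M + M*z)/9 = -M/9 - M*z/9)
1/B(566, k) = 1/(-⅑*(-81)*(1 + 566)) = 1/(-⅑*(-81)*567) = 1/5103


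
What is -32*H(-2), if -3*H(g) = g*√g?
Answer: -64*I*√2/3 ≈ -30.17*I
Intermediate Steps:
H(g) = -g^(3/2)/3 (H(g) = -g*√g/3 = -g^(3/2)/3)
-32*H(-2) = -(-32)*(-2)^(3/2)/3 = -(-32)*(-2*I*√2)/3 = -64*I*√2/3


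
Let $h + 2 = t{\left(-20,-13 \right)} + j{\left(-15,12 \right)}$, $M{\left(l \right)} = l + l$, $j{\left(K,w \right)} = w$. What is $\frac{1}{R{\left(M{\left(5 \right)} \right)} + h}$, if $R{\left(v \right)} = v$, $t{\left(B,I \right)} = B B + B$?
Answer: $\frac{1}{400} \approx 0.0025$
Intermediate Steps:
$M{\left(l \right)} = 2 l$
$t{\left(B,I \right)} = B + B^{2}$ ($t{\left(B,I \right)} = B^{2} + B = B + B^{2}$)
$h = 390$ ($h = -2 - \left(-12 + 20 \left(1 - 20\right)\right) = -2 + \left(\left(-20\right) \left(-19\right) + 12\right) = -2 + \left(380 + 12\right) = -2 + 392 = 390$)
$\frac{1}{R{\left(M{\left(5 \right)} \right)} + h} = \frac{1}{2 \cdot 5 + 390} = \frac{1}{10 + 390} = \frac{1}{400}$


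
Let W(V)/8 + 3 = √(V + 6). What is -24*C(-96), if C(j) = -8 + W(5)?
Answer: 768 - 192*√11 ≈ 131.21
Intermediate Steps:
W(V) = -24 + 8*√(6 + V) (W(V) = -24 + 8*√(V + 6) = -24 + 8*√(6 + V))
C(j) = -32 + 8*√11 (C(j) = -8 + (-24 + 8*√(6 + 5)) = -8 + (-24 + 8*√11) = -32 + 8*√11)
-24*C(-96) = -24*(-32 + 8*√11) = 768 - 192*√11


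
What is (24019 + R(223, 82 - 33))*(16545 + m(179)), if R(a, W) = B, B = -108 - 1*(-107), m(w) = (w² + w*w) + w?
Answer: 1940798508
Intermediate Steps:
m(w) = w + 2*w² (m(w) = (w² + w²) + w = 2*w² + w = w + 2*w²)
B = -1 (B = -108 + 107 = -1)
R(a, W) = -1
(24019 + R(223, 82 - 33))*(16545 + m(179)) = (24019 - 1)*(16545 + 179*(1 + 2*179)) = 24018*(16545 + 179*(1 + 358)) = 24018*(16545 + 179*359) = 24018*(16545 + 64261) = 24018*80806 = 1940798508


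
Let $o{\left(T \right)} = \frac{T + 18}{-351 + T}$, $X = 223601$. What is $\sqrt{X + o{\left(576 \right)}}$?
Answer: $\frac{\sqrt{5590091}}{5} \approx 472.87$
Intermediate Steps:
$o{\left(T \right)} = \frac{18 + T}{-351 + T}$
$\sqrt{X + o{\left(576 \right)}} = \sqrt{223601 + \frac{18 + 576}{-351 + 576}} = \sqrt{223601 + \frac{1}{225} \cdot 594} = \sqrt{223601 + \frac{66}{25}} = \sqrt{\frac{5590091}{25}} = \frac{\sqrt{5590091}}{5}$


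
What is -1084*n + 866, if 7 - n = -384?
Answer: -422978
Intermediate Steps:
n = 391 (n = 7 - 1*(-384) = 7 + 384 = 391)
-1084*n + 866 = -1084*391 + 866 = -423844 + 866 = -422978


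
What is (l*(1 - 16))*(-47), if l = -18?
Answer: -12690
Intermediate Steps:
(l*(1 - 16))*(-47) = -18*(1 - 16)*(-47) = -18*(-15)*(-47) = 270*(-47) = -12690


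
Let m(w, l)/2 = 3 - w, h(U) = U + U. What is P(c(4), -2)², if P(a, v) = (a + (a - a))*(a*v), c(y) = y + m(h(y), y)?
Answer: 5184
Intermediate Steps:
h(U) = 2*U
m(w, l) = 6 - 2*w (m(w, l) = 2*(3 - w) = 6 - 2*w)
c(y) = 6 - 3*y (c(y) = y + (6 - 4*y) = 6 - 3*y)
P(a, v) = v*a² (P(a, v) = (a + 0)*(a*v) = a*(a*v) = v*a²)
P(c(4), -2)² = (-2*(6 - 3*4)²)² = (-2*(6 - 12)²)² = (-2*(-6)²)² = (-2*36)² = (-72)² = 5184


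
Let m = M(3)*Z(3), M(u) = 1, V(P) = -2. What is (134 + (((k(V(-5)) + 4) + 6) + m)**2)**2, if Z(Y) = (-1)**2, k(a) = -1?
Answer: 54756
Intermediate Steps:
Z(Y) = 1
m = 1 (m = 1*1 = 1)
(134 + (((k(V(-5)) + 4) + 6) + m)**2)**2 = (134 + (((-1 + 4) + 6) + 1)**2)**2 = (134 + ((3 + 6) + 1)**2)**2 = (134 + (9 + 1)**2)**2 = (134 + 10**2)**2 = (134 + 100)**2 = 234**2 = 54756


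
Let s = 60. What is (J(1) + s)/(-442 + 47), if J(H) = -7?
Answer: -53/395 ≈ -0.13418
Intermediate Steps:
(J(1) + s)/(-442 + 47) = (-7 + 60)/(-442 + 47) = 53/(-395) = 53*(-1/395) = -53/395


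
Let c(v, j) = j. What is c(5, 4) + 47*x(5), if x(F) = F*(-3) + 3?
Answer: -560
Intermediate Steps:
x(F) = 3 - 3*F (x(F) = -3*F + 3 = 3 - 3*F)
c(5, 4) + 47*x(5) = 4 + 47*(3 - 3*5) = 4 + 47*(3 - 15) = 4 + 47*(-12) = 4 - 564 = -560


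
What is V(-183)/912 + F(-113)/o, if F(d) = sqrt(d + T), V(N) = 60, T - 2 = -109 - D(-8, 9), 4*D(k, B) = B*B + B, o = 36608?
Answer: 5/76 + I*sqrt(970)/73216 ≈ 0.065789 + 0.00042538*I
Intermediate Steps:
D(k, B) = B/4 + B**2/4 (D(k, B) = (B*B + B)/4 = (B**2 + B)/4 = (B + B**2)/4 = B/4 + B**2/4)
T = -259/2 (T = 2 + (-109 - 9*(1 + 9)/4) = 2 + (-109 - 9*10/4) = 2 + (-109 - 1*45/2) = 2 + (-109 - 45/2) = 2 - 263/2 = -259/2 ≈ -129.50)
F(d) = sqrt(-259/2 + d) (F(d) = sqrt(d - 259/2) = sqrt(-259/2 + d))
V(-183)/912 + F(-113)/o = 60/912 + (sqrt(-518 + 4*(-113))/2)/36608 = 60*(1/912) + (sqrt(-518 - 452)/2)*(1/36608) = 5/76 + (sqrt(-970)/2)*(1/36608) = 5/76 + ((I*sqrt(970))/2)*(1/36608) = 5/76 + (I*sqrt(970)/2)*(1/36608) = 5/76 + I*sqrt(970)/73216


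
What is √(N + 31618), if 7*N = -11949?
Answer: √29911 ≈ 172.95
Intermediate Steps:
N = -1707 (N = (⅐)*(-11949) = -1707)
√(N + 31618) = √(-1707 + 31618) = √29911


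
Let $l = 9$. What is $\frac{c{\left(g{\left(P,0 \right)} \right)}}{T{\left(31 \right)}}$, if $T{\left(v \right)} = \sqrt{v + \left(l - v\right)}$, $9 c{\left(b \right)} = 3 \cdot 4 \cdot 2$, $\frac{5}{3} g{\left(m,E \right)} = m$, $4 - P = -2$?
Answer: $\frac{8}{9} \approx 0.88889$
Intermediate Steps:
$P = 6$ ($P = 4 - -2 = 4 + 2 = 6$)
$g{\left(m,E \right)} = \frac{3 m}{5}$
$c{\left(b \right)} = \frac{8}{3}$ ($c{\left(b \right)} = \frac{3 \cdot 4 \cdot 2}{9} = \frac{12 \cdot 2}{9} = \frac{1}{9} \cdot 24 = \frac{8}{3}$)
$T{\left(v \right)} = 3$ ($T{\left(v \right)} = \sqrt{v - \left(-9 + v\right)} = \sqrt{9} = 3$)
$\frac{c{\left(g{\left(P,0 \right)} \right)}}{T{\left(31 \right)}} = \frac{8}{3 \cdot 3} = \frac{8}{3} \cdot \frac{1}{3} = \frac{8}{9}$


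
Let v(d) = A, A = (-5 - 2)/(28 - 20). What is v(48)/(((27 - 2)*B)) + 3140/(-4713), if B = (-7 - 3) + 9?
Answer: -595009/942600 ≈ -0.63124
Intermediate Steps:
B = -1 (B = -10 + 9 = -1)
A = -7/8 ≈ -0.87500
v(d) = -7/8
v(48)/(((27 - 2)*B)) + 3140/(-4713) = -7*(-1/(27 - 2))/8 + 3140/(-4713) = -7/(8*(25*(-1))) + 3140*(-1/4713) = -7/8/(-25) - 3140/4713 = -7/8*(-1/25) - 3140/4713 = 7/200 - 3140/4713 = -595009/942600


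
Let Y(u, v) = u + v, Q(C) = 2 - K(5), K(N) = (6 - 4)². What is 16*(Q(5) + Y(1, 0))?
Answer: -16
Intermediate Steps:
K(N) = 4 (K(N) = 2² = 4)
Q(C) = -2 (Q(C) = 2 - 1*4 = 2 - 4 = -2)
16*(Q(5) + Y(1, 0)) = 16*(-2 + (1 + 0)) = 16*(-2 + 1) = 16*(-1) = -16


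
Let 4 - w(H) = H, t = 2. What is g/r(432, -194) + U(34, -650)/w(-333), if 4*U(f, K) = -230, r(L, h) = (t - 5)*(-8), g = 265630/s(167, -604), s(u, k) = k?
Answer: -45175415/2442576 ≈ -18.495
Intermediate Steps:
g = -132815/302 (g = 265630/(-604) = 265630*(-1/604) = -132815/302 ≈ -439.78)
r(L, h) = 24 (r(L, h) = (2 - 5)*(-8) = -3*(-8) = 24)
w(H) = 4 - H
U(f, K) = -115/2 (U(f, K) = (¼)*(-230) = -115/2)
g/r(432, -194) + U(34, -650)/w(-333) = -132815/302/24 - 115/(2*(4 - 1*(-333))) = -132815/302*1/24 - 115/(2*(4 + 333)) = -132815/7248 - 115/2/337 = -132815/7248 - 115/2*1/337 = -132815/7248 - 115/674 = -45175415/2442576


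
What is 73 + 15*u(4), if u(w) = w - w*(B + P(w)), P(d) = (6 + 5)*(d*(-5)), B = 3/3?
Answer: 13273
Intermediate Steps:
B = 1 (B = 3*(⅓) = 1)
P(d) = -55*d (P(d) = 11*(-5*d) = -55*d)
u(w) = w - w*(1 - 55*w)
73 + 15*u(4) = 73 + 15*(55*4²) = 73 + 15*(55*16) = 73 + 15*880 = 73 + 13200 = 13273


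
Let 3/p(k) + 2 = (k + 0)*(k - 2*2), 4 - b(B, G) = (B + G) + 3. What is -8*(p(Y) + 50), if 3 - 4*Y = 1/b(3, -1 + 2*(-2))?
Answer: -7492/19 ≈ -394.32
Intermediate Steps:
b(B, G) = 1 - B - G (b(B, G) = 4 - ((B + G) + 3) = 4 - (3 + B + G) = 4 + (-3 - B - G) = 1 - B - G)
Y = 2/3 (Y = 3/4 - 1/(4*(1 - 1*3 - (-1 + 2*(-2)))) = 3/4 - 1/(4*(1 - 3 - (-1 - 4))) = 3/4 - 1/(4*(1 - 3 - 1*(-5))) = 3/4 - 1/(4*(1 - 3 + 5)) = 3/4 - 1/4/3 = 3/4 - 1/4*1/3 = 3/4 - 1/12 = 2/3 ≈ 0.66667)
p(k) = 3/(-2 + k*(-4 + k)) (p(k) = 3/(-2 + (k + 0)*(k - 2*2)) = 3/(-2 + k*(k - 4)) = 3/(-2 + k*(-4 + k)))
-8*(p(Y) + 50) = -8*(3/(-2 + (2/3)**2 - 4*2/3) + 50) = -8*(3/(-2 + 4/9 - 8/3) + 50) = -8*(3/(-38/9) + 50) = -8*(3*(-9/38) + 50) = -8*(-27/38 + 50) = -8*1873/38 = -7492/19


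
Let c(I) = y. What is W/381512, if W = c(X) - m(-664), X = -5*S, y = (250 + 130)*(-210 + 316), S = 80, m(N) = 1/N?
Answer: 26745921/253323968 ≈ 0.10558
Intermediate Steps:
y = 40280 (y = 380*106 = 40280)
X = -400 (X = -5*80 = -400)
c(I) = 40280
W = 26745921/664 (W = 40280 - 1/(-664) = 40280 - 1*(-1/664) = 40280 + 1/664 = 26745921/664 ≈ 40280.)
W/381512 = (26745921/664)/381512 = (26745921/664)*(1/381512) = 26745921/253323968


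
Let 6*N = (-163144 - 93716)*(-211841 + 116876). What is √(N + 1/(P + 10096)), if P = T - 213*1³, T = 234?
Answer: √416113973828646967/10117 ≈ 63761.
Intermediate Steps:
N = 4065451650 (N = ((-163144 - 93716)*(-211841 + 116876))/6 = (-256860*(-94965))/6 = (⅙)*24392709900 = 4065451650)
P = 21 (P = 234 - 213*1³ = 234 - 213*1 = 234 - 213 = 21)
√(N + 1/(P + 10096)) = √(4065451650 + 1/(21 + 10096)) = √(4065451650 + 1/10117) = √(41130174343051/10117) = √416113973828646967/10117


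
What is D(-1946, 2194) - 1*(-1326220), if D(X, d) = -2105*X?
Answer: 5422550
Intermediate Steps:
D(-1946, 2194) - 1*(-1326220) = -2105*(-1946) - 1*(-1326220) = 4096330 + 1326220 = 5422550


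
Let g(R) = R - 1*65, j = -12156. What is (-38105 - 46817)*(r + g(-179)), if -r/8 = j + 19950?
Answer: 5315777512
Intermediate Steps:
r = -62352 (r = -8*(-12156 + 19950) = -8*7794 = -62352)
g(R) = -65 + R (g(R) = R - 65 = -65 + R)
(-38105 - 46817)*(r + g(-179)) = (-38105 - 46817)*(-62352 + (-65 - 179)) = -84922*(-62352 - 244) = -84922*(-62596) = 5315777512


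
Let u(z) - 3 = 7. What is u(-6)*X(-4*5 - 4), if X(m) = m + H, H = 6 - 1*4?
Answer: -220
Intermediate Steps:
u(z) = 10 (u(z) = 3 + 7 = 10)
H = 2 (H = 6 - 4 = 2)
X(m) = 2 + m (X(m) = m + 2 = 2 + m)
u(-6)*X(-4*5 - 4) = 10*(2 + (-4*5 - 4)) = 10*(2 + (-20 - 4)) = 10*(2 - 24) = 10*(-22) = -220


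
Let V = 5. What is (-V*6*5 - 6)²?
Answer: 24336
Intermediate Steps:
(-V*6*5 - 6)² = (-5*6*5 - 6)² = (-30*5 - 6)² = (-1*150 - 6)² = (-150 - 6)² = (-156)² = 24336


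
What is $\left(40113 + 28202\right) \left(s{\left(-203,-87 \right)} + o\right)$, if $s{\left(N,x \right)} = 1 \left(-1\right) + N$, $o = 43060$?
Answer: $2927707640$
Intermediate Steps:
$s{\left(N,x \right)} = -1 + N$
$\left(40113 + 28202\right) \left(s{\left(-203,-87 \right)} + o\right) = \left(40113 + 28202\right) \left(\left(-1 - 203\right) + 43060\right) = 68315 \left(-204 + 43060\right) = 68315 \cdot 42856 = 2927707640$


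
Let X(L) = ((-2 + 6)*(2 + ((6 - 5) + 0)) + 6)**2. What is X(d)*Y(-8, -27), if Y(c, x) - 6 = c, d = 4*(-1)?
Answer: -648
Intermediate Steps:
d = -4
Y(c, x) = 6 + c
X(L) = 324 (X(L) = (4*(2 + (1 + 0)) + 6)**2 = (4*(2 + 1) + 6)**2 = (4*3 + 6)**2 = (12 + 6)**2 = 18**2 = 324)
X(d)*Y(-8, -27) = 324*(6 - 8) = 324*(-2) = -648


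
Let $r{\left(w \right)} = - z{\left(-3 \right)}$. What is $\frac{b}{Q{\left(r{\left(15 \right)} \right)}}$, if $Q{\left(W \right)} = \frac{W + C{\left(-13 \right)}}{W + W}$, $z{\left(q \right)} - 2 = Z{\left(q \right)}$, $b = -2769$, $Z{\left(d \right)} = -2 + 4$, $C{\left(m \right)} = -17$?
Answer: $- \frac{7384}{7} \approx -1054.9$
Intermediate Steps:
$Z{\left(d \right)} = 2$
$z{\left(q \right)} = 4$ ($z{\left(q \right)} = 2 + 2 = 4$)
$r{\left(w \right)} = -4$ ($r{\left(w \right)} = \left(-1\right) 4 = -4$)
$Q{\left(W \right)} = \frac{-17 + W}{2 W}$ ($Q{\left(W \right)} = \frac{W - 17}{W + W} = \frac{-17 + W}{2 W}$)
$\frac{b}{Q{\left(r{\left(15 \right)} \right)}} = - \frac{2769}{\frac{1}{2} \frac{1}{-4} \left(-17 - 4\right)} = - \frac{2769}{\frac{1}{2} \left(- \frac{1}{4}\right) \left(-21\right)} = - \frac{2769}{\frac{21}{8}} = \left(-2769\right) \frac{8}{21} = - \frac{7384}{7}$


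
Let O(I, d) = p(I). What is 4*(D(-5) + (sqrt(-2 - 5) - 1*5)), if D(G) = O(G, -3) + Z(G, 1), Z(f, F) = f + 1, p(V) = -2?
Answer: -44 + 4*I*sqrt(7) ≈ -44.0 + 10.583*I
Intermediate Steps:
Z(f, F) = 1 + f
O(I, d) = -2
D(G) = -1 + G (D(G) = -2 + (1 + G) = -1 + G)
4*(D(-5) + (sqrt(-2 - 5) - 1*5)) = 4*((-1 - 5) + (sqrt(-2 - 5) - 1*5)) = 4*(-6 + (sqrt(-7) - 5)) = 4*(-6 + (I*sqrt(7) - 5)) = 4*(-6 + (-5 + I*sqrt(7))) = 4*(-11 + I*sqrt(7)) = -44 + 4*I*sqrt(7)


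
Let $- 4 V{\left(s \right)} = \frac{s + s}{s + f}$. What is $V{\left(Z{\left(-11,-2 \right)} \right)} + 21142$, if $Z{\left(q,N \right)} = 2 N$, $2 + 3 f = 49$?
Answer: $\frac{739976}{35} \approx 21142.0$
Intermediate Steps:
$f = \frac{47}{3}$ ($f = - \frac{2}{3} + \frac{1}{3} \cdot 49 = - \frac{2}{3} + \frac{49}{3} = \frac{47}{3} \approx 15.667$)
$V{\left(s \right)} = - \frac{s}{2 \left(\frac{47}{3} + s\right)}$ ($V{\left(s \right)} = - \frac{\left(s + s\right) \frac{1}{s + \frac{47}{3}}}{4} = - \frac{2 s \frac{1}{\frac{47}{3} + s}}{4} = - \frac{s}{2 \left(\frac{47}{3} + s\right)}$)
$V{\left(Z{\left(-11,-2 \right)} \right)} + 21142 = - \frac{3 \cdot 2 \left(-2\right)}{94 + 6 \cdot 2 \left(-2\right)} + 21142 = \left(-3\right) \left(-4\right) \frac{1}{94 + 6 \left(-4\right)} + 21142 = \left(-3\right) \left(-4\right) \frac{1}{94 - 24} + 21142 = \left(-3\right) \left(-4\right) \frac{1}{70} + 21142 = \frac{6}{35} + 21142 = \frac{739976}{35}$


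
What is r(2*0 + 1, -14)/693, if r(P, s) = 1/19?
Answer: 1/13167 ≈ 7.5947e-5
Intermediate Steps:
r(P, s) = 1/19
r(2*0 + 1, -14)/693 = (1/19)/693 = (1/19)*(1/693) = 1/13167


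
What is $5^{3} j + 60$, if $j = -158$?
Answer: $-19690$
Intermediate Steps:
$5^{3} j + 60 = 5^{3} \left(-158\right) + 60 = 125 \left(-158\right) + 60 = -19750 + 60 = -19690$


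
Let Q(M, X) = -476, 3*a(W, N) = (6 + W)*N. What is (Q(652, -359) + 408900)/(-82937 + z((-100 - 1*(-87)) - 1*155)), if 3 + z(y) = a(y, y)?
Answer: -102106/18467 ≈ -5.5291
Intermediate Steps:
a(W, N) = N*(6 + W)/3 (a(W, N) = ((6 + W)*N)/3 = (N*(6 + W))/3 = N*(6 + W)/3)
z(y) = -3 + y*(6 + y)/3
(Q(652, -359) + 408900)/(-82937 + z((-100 - 1*(-87)) - 1*155)) = (-476 + 408900)/(-82937 + (-3 + ((-100 - 1*(-87)) - 1*155)*(6 + ((-100 - 1*(-87)) - 1*155))/3)) = 408424/(-82937 + (-3 + ((-100 + 87) - 155)*(6 + ((-100 + 87) - 155))/3)) = 408424/(-82937 + (-3 + (-13 - 155)*(6 + (-13 - 155))/3)) = 408424/(-82937 + (-3 + (1/3)*(-168)*(6 - 168))) = 408424/(-82937 + (-3 + (1/3)*(-168)*(-162))) = 408424/(-82937 + (-3 + 9072)) = 408424/(-82937 + 9069) = 408424/(-73868) = 408424*(-1/73868) = -102106/18467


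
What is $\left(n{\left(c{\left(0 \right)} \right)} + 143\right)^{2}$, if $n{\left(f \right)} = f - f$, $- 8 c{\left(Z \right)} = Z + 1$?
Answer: $20449$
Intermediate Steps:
$c{\left(Z \right)} = - \frac{1}{8} - \frac{Z}{8}$ ($c{\left(Z \right)} = - \frac{Z + 1}{8} = - \frac{1 + Z}{8} = - \frac{1}{8} - \frac{Z}{8}$)
$n{\left(f \right)} = 0$
$\left(n{\left(c{\left(0 \right)} \right)} + 143\right)^{2} = \left(0 + 143\right)^{2} = 143^{2} = 20449$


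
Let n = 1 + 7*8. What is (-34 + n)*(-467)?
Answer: -10741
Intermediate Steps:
n = 57 (n = 1 + 56 = 57)
(-34 + n)*(-467) = (-34 + 57)*(-467) = 23*(-467) = -10741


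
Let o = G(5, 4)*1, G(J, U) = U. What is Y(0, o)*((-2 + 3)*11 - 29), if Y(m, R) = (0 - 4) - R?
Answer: 144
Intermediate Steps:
o = 4 (o = 4*1 = 4)
Y(m, R) = -4 - R
Y(0, o)*((-2 + 3)*11 - 29) = (-4 - 1*4)*((-2 + 3)*11 - 29) = (-4 - 4)*(1*11 - 29) = -8*(11 - 29) = -8*(-18) = 144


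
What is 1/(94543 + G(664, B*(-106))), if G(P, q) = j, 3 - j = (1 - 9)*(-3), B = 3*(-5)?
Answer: 1/94522 ≈ 1.0580e-5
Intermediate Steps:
B = -15
j = -21 (j = 3 - (1 - 9)*(-3) = 3 - (-8)*(-3) = 3 - 1*24 = 3 - 24 = -21)
G(P, q) = -21
1/(94543 + G(664, B*(-106))) = 1/(94543 - 21) = 1/94522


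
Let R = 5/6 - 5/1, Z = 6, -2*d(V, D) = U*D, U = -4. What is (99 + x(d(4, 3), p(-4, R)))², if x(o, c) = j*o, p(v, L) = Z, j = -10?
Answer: 1521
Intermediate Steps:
d(V, D) = 2*D (d(V, D) = -(-2)*D = 2*D)
R = -25/6 (R = 5*(⅙) - 5*1 = ⅚ - 5 = -25/6 ≈ -4.1667)
p(v, L) = 6
x(o, c) = -10*o
(99 + x(d(4, 3), p(-4, R)))² = (99 - 20*3)² = (99 - 10*6)² = (99 - 60)² = 39² = 1521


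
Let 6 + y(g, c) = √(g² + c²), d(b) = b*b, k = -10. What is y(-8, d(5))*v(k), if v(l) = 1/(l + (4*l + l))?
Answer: ⅒ - √689/60 ≈ -0.33748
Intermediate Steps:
d(b) = b²
y(g, c) = -6 + √(c² + g²) (y(g, c) = -6 + √(g² + c²) = -6 + √(c² + g²))
v(l) = 1/(6*l) (v(l) = 1/(l + 5*l) = 1/(6*l))
y(-8, d(5))*v(k) = (-6 + √((5²)² + (-8)²))*((⅙)/(-10)) = (-6 + √(25² + 64))*((⅙)*(-⅒)) = (-6 + √(625 + 64))*(-1/60) = (-6 + √689)*(-1/60) = ⅒ - √689/60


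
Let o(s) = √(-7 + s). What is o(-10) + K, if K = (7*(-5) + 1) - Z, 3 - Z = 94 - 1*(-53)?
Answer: 110 + I*√17 ≈ 110.0 + 4.1231*I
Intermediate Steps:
Z = -144 (Z = 3 - (94 - 1*(-53)) = 3 - (94 + 53) = 3 - 1*147 = 3 - 147 = -144)
K = 110 (K = (7*(-5) + 1) - 1*(-144) = (-35 + 1) + 144 = -34 + 144 = 110)
o(-10) + K = √(-7 - 10) + 110 = √(-17) + 110 = I*√17 + 110 = 110 + I*√17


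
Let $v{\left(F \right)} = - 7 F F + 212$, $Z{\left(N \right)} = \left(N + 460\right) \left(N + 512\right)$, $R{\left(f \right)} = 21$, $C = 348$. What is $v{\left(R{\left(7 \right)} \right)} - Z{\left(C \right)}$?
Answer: $-697755$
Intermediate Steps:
$Z{\left(N \right)} = \left(460 + N\right) \left(512 + N\right)$
$v{\left(F \right)} = 212 - 7 F^{2}$ ($v{\left(F \right)} = - 7 F^{2} + 212 = 212 - 7 F^{2}$)
$v{\left(R{\left(7 \right)} \right)} - Z{\left(C \right)} = \left(212 - 7 \cdot 21^{2}\right) - \left(235520 + 348^{2} + 972 \cdot 348\right) = \left(212 - 3087\right) - \left(235520 + 121104 + 338256\right) = \left(212 - 3087\right) - 694880 = -2875 - 694880 = -697755$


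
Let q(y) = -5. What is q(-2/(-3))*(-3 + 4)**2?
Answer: -5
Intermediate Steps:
q(-2/(-3))*(-3 + 4)**2 = -5*(-3 + 4)**2 = -5*1**2 = -5*1 = -5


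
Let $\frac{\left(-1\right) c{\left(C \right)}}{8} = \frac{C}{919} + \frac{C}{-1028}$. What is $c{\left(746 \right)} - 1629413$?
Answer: $- \frac{384839813207}{236183} \approx -1.6294 \cdot 10^{6}$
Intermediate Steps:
$c{\left(C \right)} = - \frac{218 C}{236183}$ ($c{\left(C \right)} = - 8 \left(\frac{C}{919} + \frac{C}{-1028}\right) = - 8 \left(C \frac{1}{919} + C \left(- \frac{1}{1028}\right)\right) = - 8 \left(\frac{C}{919} - \frac{C}{1028}\right) = - 8 \frac{109 C}{944732} = - \frac{218 C}{236183}$)
$c{\left(746 \right)} - 1629413 = \left(- \frac{218}{236183}\right) 746 - 1629413 = - \frac{162628}{236183} - 1629413 = - \frac{384839813207}{236183}$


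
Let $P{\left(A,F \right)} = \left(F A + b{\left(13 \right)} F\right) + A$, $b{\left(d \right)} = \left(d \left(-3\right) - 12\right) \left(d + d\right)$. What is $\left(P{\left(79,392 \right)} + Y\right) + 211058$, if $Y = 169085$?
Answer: $-108602$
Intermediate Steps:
$b{\left(d \right)} = 2 d \left(-12 - 3 d\right)$ ($b{\left(d \right)} = \left(- 3 d - 12\right) 2 d = \left(-12 - 3 d\right) 2 d = 2 d \left(-12 - 3 d\right)$)
$P{\left(A,F \right)} = A - 1326 F + A F$ ($P{\left(A,F \right)} = \left(F A + \left(-6\right) 13 \left(4 + 13\right) F\right) + A = \left(A F + \left(-6\right) 13 \cdot 17 F\right) + A = \left(A F - 1326 F\right) + A = \left(- 1326 F + A F\right) + A = A - 1326 F + A F$)
$\left(P{\left(79,392 \right)} + Y\right) + 211058 = \left(\left(79 - 519792 + 79 \cdot 392\right) + 169085\right) + 211058 = \left(\left(79 - 519792 + 30968\right) + 169085\right) + 211058 = \left(-488745 + 169085\right) + 211058 = -319660 + 211058 = -108602$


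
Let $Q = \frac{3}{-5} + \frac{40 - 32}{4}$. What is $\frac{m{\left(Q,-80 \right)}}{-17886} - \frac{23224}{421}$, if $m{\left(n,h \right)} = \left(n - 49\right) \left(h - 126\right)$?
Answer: $- \frac{1048781554}{18825015} \approx -55.712$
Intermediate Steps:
$Q = \frac{7}{5}$ ($Q = 3 \left(- \frac{1}{5}\right) + 8 \cdot \frac{1}{4} = - \frac{3}{5} + 2 = \frac{7}{5} \approx 1.4$)
$m{\left(n,h \right)} = \left(-126 + h\right) \left(-49 + n\right)$ ($m{\left(n,h \right)} = \left(-49 + n\right) \left(-126 + h\right) = \left(-126 + h\right) \left(-49 + n\right)$)
$\frac{m{\left(Q,-80 \right)}}{-17886} - \frac{23224}{421} = \frac{6174 - \frac{882}{5} - -3920 - 112}{-17886} - \frac{23224}{421} = \left(6174 - \frac{882}{5} + 3920 - 112\right) \left(- \frac{1}{17886}\right) - \frac{23224}{421} = \frac{49028}{5} \left(- \frac{1}{17886}\right) - \frac{23224}{421} = - \frac{24514}{44715} - \frac{23224}{421} = - \frac{1048781554}{18825015}$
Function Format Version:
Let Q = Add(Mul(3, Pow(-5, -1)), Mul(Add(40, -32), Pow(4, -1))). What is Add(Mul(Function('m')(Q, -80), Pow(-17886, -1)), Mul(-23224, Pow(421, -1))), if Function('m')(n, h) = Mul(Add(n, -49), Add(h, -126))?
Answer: Rational(-1048781554, 18825015) ≈ -55.712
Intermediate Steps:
Q = Rational(7, 5) (Q = Add(Mul(3, Rational(-1, 5)), Mul(8, Rational(1, 4))) = Add(Rational(-3, 5), 2) = Rational(7, 5) ≈ 1.4000)
Function('m')(n, h) = Mul(Add(-126, h), Add(-49, n)) (Function('m')(n, h) = Mul(Add(-49, n), Add(-126, h)) = Mul(Add(-126, h), Add(-49, n)))
Add(Mul(Function('m')(Q, -80), Pow(-17886, -1)), Mul(-23224, Pow(421, -1))) = Add(Mul(Add(6174, Mul(-126, Rational(7, 5)), Mul(-49, -80), Mul(-80, Rational(7, 5))), Pow(-17886, -1)), Mul(-23224, Pow(421, -1))) = Add(Mul(Add(6174, Rational(-882, 5), 3920, -112), Rational(-1, 17886)), Mul(-23224, Rational(1, 421))) = Add(Mul(Rational(49028, 5), Rational(-1, 17886)), Rational(-23224, 421)) = Add(Rational(-24514, 44715), Rational(-23224, 421)) = Rational(-1048781554, 18825015)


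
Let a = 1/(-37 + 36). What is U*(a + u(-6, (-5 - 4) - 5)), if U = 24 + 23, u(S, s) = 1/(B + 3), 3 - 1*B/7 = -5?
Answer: -2726/59 ≈ -46.203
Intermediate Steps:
B = 56 (B = 21 - 7*(-5) = 21 + 35 = 56)
u(S, s) = 1/59 (u(S, s) = 1/(56 + 3) = 1/59)
a = -1 (a = 1/(-1) = -1)
U = 47
U*(a + u(-6, (-5 - 4) - 5)) = 47*(-1 + 1/59) = 47*(-58/59) = -2726/59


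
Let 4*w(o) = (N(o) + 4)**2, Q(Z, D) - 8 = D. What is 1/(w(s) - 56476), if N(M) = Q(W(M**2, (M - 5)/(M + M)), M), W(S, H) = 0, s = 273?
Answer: -4/144679 ≈ -2.7647e-5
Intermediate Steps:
Q(Z, D) = 8 + D
N(M) = 8 + M
w(o) = (12 + o)**2/4 (w(o) = ((8 + o) + 4)**2/4 = (12 + o)**2/4)
1/(w(s) - 56476) = 1/((12 + 273)**2/4 - 56476) = 1/((1/4)*285**2 - 56476) = 1/((1/4)*81225 - 56476) = 1/(81225/4 - 56476) = 1/(-144679/4) = -4/144679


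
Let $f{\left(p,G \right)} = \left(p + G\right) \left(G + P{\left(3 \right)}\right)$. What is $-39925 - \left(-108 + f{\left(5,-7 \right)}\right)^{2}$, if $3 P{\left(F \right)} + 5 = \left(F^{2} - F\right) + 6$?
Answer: $- \frac{446941}{9} \approx -49660.0$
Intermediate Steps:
$P{\left(F \right)} = \frac{1}{3} - \frac{F}{3} + \frac{F^{2}}{3}$ ($P{\left(F \right)} = - \frac{5}{3} + \frac{\left(F^{2} - F\right) + 6}{3} = - \frac{5}{3} + \frac{6 + F^{2} - F}{3} = - \frac{5}{3} + \left(2 - \frac{F}{3} + \frac{F^{2}}{3}\right) = \frac{1}{3} - \frac{F}{3} + \frac{F^{2}}{3}$)
$f{\left(p,G \right)} = \left(\frac{7}{3} + G\right) \left(G + p\right)$ ($f{\left(p,G \right)} = \left(p + G\right) \left(G + \left(\frac{1}{3} - 1 + \frac{3^{2}}{3}\right)\right) = \left(G + p\right) \left(G + \left(\frac{1}{3} - 1 + \frac{1}{3} \cdot 9\right)\right) = \left(G + p\right) \left(G + \left(\frac{1}{3} - 1 + 3\right)\right) = \left(G + p\right) \left(G + \frac{7}{3}\right) = \left(G + p\right) \left(\frac{7}{3} + G\right) = \left(\frac{7}{3} + G\right) \left(G + p\right)$)
$-39925 - \left(-108 + f{\left(5,-7 \right)}\right)^{2} = -39925 - \left(-108 + \left(\left(-7\right)^{2} + \frac{7}{3} \left(-7\right) + \frac{7}{3} \cdot 5 - 35\right)\right)^{2} = -39925 - \left(-108 + \left(49 - \frac{49}{3} + \frac{35}{3} - 35\right)\right)^{2} = -39925 - \left(-108 + \frac{28}{3}\right)^{2} = -39925 - \left(- \frac{296}{3}\right)^{2} = -39925 - \frac{87616}{9} = - \frac{446941}{9}$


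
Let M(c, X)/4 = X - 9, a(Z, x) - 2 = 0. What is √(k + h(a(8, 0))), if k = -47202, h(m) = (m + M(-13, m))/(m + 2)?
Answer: I*√188834/2 ≈ 217.28*I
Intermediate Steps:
a(Z, x) = 2 (a(Z, x) = 2 + 0 = 2)
M(c, X) = -36 + 4*X (M(c, X) = 4*(X - 9) = 4*(-9 + X) = -36 + 4*X)
h(m) = (-36 + 5*m)/(2 + m) (h(m) = (m + (-36 + 4*m))/(m + 2) = (-36 + 5*m)/(2 + m))
√(k + h(a(8, 0))) = √(-47202 + (-36 + 5*2)/(2 + 2)) = √(-47202 + (-36 + 10)/4) = √(-47202 + (¼)*(-26)) = √(-47202 - 13/2) = √(-94417/2) = I*√188834/2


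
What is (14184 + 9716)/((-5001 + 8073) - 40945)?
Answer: -23900/37873 ≈ -0.63106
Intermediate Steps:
(14184 + 9716)/((-5001 + 8073) - 40945) = 23900/(3072 - 40945) = 23900/(-37873) = 23900*(-1/37873) = -23900/37873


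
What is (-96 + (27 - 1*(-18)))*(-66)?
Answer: 3366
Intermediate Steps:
(-96 + (27 - 1*(-18)))*(-66) = (-96 + (27 + 18))*(-66) = (-96 + 45)*(-66) = -51*(-66) = 3366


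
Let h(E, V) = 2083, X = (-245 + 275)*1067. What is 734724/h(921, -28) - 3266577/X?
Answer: 5571411783/22225610 ≈ 250.68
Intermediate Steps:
X = 32010 (X = 30*1067 = 32010)
734724/h(921, -28) - 3266577/X = 734724/2083 - 3266577/32010 = 734724*(1/2083) - 3266577*1/32010 = 734724/2083 - 1088859/10670 = 5571411783/22225610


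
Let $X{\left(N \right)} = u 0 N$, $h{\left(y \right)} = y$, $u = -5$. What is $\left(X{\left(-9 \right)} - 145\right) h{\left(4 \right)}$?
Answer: $-580$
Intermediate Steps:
$X{\left(N \right)} = 0$ ($X{\left(N \right)} = \left(-5\right) 0 N = 0 N = 0$)
$\left(X{\left(-9 \right)} - 145\right) h{\left(4 \right)} = \left(0 - 145\right) 4 = \left(-145\right) 4 = -580$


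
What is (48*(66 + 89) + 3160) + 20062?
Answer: 30662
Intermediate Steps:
(48*(66 + 89) + 3160) + 20062 = (48*155 + 3160) + 20062 = (7440 + 3160) + 20062 = 10600 + 20062 = 30662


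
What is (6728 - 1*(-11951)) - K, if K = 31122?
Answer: -12443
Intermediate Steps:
(6728 - 1*(-11951)) - K = (6728 - 1*(-11951)) - 1*31122 = (6728 + 11951) - 31122 = 18679 - 31122 = -12443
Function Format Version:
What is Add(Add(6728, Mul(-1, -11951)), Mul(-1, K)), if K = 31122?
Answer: -12443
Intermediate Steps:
Add(Add(6728, Mul(-1, -11951)), Mul(-1, K)) = Add(Add(6728, Mul(-1, -11951)), Mul(-1, 31122)) = Add(Add(6728, 11951), -31122) = Add(18679, -31122) = -12443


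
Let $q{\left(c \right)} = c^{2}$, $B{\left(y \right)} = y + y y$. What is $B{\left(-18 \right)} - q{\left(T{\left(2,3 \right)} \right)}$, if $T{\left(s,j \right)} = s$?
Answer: $302$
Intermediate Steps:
$B{\left(y \right)} = y + y^{2}$
$B{\left(-18 \right)} - q{\left(T{\left(2,3 \right)} \right)} = - 18 \left(1 - 18\right) - 2^{2} = \left(-18\right) \left(-17\right) - 4 = 306 - 4 = 302$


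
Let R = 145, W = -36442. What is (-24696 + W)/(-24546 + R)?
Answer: 61138/24401 ≈ 2.5056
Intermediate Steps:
(-24696 + W)/(-24546 + R) = (-24696 - 36442)/(-24546 + 145) = -61138/(-24401) = -61138*(-1/24401) = 61138/24401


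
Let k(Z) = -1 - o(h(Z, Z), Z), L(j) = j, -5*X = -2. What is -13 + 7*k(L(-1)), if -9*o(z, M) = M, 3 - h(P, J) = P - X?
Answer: -187/9 ≈ -20.778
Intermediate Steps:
X = ⅖ (X = -⅕*(-2) = ⅖ ≈ 0.40000)
h(P, J) = 17/5 - P (h(P, J) = 3 - (P - 1*⅖) = 3 - (P - ⅖) = 3 - (-⅖ + P) = 3 + (⅖ - P) = 17/5 - P)
o(z, M) = -M/9
k(Z) = -1 + Z/9 (k(Z) = -1 - (-1)*Z/9 = -1 + Z/9)
-13 + 7*k(L(-1)) = -13 + 7*(-1 + (⅑)*(-1)) = -13 + 7*(-1 - ⅑) = -13 + 7*(-10/9) = -13 - 70/9 = -187/9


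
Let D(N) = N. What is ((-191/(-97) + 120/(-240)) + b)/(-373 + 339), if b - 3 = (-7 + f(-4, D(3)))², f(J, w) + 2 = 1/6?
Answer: -288079/118728 ≈ -2.4264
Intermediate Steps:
f(J, w) = -11/6 (f(J, w) = -2 + 1/6 = -2 + ⅙ = -11/6)
b = 2917/36 (b = 3 + (-7 - 11/6)² = 3 + (-53/6)² = 3 + 2809/36 = 2917/36 ≈ 81.028)
((-191/(-97) + 120/(-240)) + b)/(-373 + 339) = ((-191/(-97) + 120/(-240)) + 2917/36)/(-373 + 339) = ((-191*(-1/97) + 120*(-1/240)) + 2917/36)/(-34) = ((191/97 - ½) + 2917/36)*(-1/34) = (285/194 + 2917/36)*(-1/34) = (288079/3492)*(-1/34) = -288079/118728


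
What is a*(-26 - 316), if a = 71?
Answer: -24282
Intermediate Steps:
a*(-26 - 316) = 71*(-26 - 316) = 71*(-342) = -24282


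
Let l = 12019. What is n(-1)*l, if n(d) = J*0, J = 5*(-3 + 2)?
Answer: 0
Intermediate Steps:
J = -5 (J = 5*(-1) = -5)
n(d) = 0 (n(d) = -5*0 = 0)
n(-1)*l = 0*12019 = 0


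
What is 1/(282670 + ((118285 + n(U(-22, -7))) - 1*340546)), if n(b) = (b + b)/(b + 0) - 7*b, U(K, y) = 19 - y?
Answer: 1/60229 ≈ 1.6603e-5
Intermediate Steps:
n(b) = 2 - 7*b (n(b) = (2*b)/b - 7*b = 2 - 7*b)
1/(282670 + ((118285 + n(U(-22, -7))) - 1*340546)) = 1/(282670 + ((118285 + (2 - 7*(19 - 1*(-7)))) - 1*340546)) = 1/(282670 + ((118285 + (2 - 7*(19 + 7))) - 340546)) = 1/(282670 + ((118285 + (2 - 7*26)) - 340546)) = 1/(282670 + ((118285 + (2 - 182)) - 340546)) = 1/(282670 + ((118285 - 180) - 340546)) = 1/(282670 + (118105 - 340546)) = 1/(282670 - 222441) = 1/60229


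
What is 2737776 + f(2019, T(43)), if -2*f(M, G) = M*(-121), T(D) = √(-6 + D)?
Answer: 5719851/2 ≈ 2.8599e+6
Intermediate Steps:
f(M, G) = 121*M/2 (f(M, G) = -M*(-121)/2 = -(-121)*M/2 = 121*M/2)
2737776 + f(2019, T(43)) = 2737776 + (121/2)*2019 = 2737776 + 244299/2 = 5719851/2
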